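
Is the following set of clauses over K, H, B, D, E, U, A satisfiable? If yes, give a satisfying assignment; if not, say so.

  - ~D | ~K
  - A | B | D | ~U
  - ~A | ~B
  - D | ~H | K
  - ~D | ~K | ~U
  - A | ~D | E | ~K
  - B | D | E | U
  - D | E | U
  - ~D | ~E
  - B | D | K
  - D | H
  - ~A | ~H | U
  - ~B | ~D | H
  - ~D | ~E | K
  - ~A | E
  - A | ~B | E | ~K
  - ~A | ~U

Set K = False.
Set H = False.
  then (D | H) forces D = True.
  then (~B | ~D | H) forces B = False.
  then (~D | ~E | K) forces E = False.
  then (~A | E) forces A = False.
Set U = False.
All clauses satisfied.

K = False; H = False; B = False; D = True; E = False; U = False; A = False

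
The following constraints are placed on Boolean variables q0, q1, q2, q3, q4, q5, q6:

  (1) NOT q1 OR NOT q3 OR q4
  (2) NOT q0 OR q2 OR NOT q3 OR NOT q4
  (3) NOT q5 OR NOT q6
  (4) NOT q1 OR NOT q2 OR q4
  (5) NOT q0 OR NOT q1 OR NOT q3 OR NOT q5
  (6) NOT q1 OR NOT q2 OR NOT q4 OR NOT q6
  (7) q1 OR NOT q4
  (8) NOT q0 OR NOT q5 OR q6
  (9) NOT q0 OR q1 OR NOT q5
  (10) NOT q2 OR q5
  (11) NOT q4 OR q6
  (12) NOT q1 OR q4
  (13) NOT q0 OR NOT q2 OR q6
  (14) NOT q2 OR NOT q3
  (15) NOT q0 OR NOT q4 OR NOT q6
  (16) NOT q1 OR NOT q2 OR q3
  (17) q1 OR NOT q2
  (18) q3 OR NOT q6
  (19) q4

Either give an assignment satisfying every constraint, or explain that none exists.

q0 = False; q1 = True; q2 = False; q3 = True; q4 = True; q5 = False; q6 = True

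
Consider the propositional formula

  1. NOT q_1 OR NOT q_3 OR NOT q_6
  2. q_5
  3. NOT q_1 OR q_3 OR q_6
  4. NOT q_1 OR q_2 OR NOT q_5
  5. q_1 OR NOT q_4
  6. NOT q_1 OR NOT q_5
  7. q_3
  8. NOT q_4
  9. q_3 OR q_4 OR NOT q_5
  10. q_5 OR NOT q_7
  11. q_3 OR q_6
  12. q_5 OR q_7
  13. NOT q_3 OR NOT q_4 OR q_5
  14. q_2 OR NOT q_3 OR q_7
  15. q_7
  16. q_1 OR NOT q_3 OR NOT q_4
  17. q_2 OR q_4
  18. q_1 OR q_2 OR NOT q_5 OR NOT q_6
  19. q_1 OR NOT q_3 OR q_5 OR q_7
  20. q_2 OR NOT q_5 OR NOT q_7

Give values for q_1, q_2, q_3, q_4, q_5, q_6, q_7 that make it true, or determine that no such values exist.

q_1 = False; q_2 = True; q_3 = True; q_4 = False; q_5 = True; q_6 = False; q_7 = True

Unit clause (q_5) forces q_5 = True.
In (NOT q_1 OR NOT q_5) only NOT q_1 is left, so q_1 = False.
Unit clause (q_3) forces q_3 = True.
Unit clause (NOT q_4) forces q_4 = False.
Unit clause (q_7) forces q_7 = True.
In (q_2 OR q_4) only q_2 is left, so q_2 = True.
Set q_6 = False.
All clauses satisfied.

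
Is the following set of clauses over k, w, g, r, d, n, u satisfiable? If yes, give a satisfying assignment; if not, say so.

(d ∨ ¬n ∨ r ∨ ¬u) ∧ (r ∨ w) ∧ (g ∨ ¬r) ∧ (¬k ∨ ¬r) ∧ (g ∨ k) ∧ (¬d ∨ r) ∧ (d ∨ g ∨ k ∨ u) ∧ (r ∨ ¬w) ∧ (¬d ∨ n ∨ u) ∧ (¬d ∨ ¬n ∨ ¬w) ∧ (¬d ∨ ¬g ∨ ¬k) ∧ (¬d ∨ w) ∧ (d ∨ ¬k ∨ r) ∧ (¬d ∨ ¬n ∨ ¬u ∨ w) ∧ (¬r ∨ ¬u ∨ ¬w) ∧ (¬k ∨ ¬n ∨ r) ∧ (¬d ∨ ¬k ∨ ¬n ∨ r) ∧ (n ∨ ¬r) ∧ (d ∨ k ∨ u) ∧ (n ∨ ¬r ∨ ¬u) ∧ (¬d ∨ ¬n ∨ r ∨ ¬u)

Try k = True:
  (¬k ∨ ¬r) forces r = False.
  (r ∨ w) forces w = True.
  clause (r ∨ ¬w) is falsified — backtrack.
So k = False.
  then (g ∨ k) forces g = True.
Try w = True:
  (r ∨ ¬w) forces r = True.
  (¬r ∨ ¬u ∨ ¬w) forces u = False.
  (n ∨ ¬r) forces n = True.
  (¬d ∨ ¬n ∨ ¬w) forces d = False.
  clause (d ∨ k ∨ u) is falsified — backtrack.
So w = False.
  then (r ∨ w) forces r = True.
  then (¬d ∨ w) forces d = False.
  then (n ∨ ¬r) forces n = True.
  then (d ∨ k ∨ u) forces u = True.
All clauses satisfied.

k = False, w = False, g = True, r = True, d = False, n = True, u = True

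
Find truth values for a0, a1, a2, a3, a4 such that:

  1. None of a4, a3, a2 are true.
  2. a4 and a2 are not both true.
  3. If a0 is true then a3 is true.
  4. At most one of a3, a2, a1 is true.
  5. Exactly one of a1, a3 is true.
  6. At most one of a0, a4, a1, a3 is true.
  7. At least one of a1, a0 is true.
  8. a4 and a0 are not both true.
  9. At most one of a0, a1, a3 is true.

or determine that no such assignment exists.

a0=F, a1=T, a2=F, a3=F, a4=F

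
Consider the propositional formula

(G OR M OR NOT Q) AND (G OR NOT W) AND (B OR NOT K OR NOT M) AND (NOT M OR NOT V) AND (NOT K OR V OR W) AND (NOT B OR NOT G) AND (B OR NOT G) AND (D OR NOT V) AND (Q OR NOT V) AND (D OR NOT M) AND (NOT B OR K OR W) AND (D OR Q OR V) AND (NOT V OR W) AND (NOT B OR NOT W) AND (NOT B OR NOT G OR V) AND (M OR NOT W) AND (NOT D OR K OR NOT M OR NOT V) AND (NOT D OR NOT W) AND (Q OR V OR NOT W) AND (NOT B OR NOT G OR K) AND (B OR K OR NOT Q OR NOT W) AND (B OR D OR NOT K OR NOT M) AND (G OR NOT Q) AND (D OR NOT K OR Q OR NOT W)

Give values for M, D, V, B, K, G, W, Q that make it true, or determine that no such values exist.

M = False, D = True, V = False, B = False, K = False, G = False, W = False, Q = False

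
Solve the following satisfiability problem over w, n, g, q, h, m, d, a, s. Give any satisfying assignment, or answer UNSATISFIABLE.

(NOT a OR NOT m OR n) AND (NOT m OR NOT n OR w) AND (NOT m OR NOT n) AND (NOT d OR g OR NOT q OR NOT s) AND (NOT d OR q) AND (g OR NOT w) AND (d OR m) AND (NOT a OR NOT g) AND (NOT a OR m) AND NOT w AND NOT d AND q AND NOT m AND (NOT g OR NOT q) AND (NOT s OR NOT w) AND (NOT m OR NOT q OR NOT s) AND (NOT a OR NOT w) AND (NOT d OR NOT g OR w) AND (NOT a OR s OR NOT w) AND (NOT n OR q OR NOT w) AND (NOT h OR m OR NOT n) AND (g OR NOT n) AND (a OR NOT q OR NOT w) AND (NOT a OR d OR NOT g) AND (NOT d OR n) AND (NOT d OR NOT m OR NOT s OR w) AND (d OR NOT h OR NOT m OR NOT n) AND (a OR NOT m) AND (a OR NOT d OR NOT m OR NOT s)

Case m = True:
  Clause (NOT m) is falsified — contradiction.
Case m = False:
  (d OR m) forces d = True.
  Clause (NOT d) is falsified — contradiction.
Both cases fail, so the formula is unsatisfiable.

Unsatisfiable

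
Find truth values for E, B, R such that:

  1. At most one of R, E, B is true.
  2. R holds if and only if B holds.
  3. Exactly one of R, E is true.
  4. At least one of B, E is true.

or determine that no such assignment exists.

E = True, B = False, R = False

  (1) {R, E, B}: 1 true — at most one ✓
  (2) R=F, B=F — same ✓
  (3) {R, E}: 1 true — exactly one ✓
  (4) {B, E}: 1 true — at least one ✓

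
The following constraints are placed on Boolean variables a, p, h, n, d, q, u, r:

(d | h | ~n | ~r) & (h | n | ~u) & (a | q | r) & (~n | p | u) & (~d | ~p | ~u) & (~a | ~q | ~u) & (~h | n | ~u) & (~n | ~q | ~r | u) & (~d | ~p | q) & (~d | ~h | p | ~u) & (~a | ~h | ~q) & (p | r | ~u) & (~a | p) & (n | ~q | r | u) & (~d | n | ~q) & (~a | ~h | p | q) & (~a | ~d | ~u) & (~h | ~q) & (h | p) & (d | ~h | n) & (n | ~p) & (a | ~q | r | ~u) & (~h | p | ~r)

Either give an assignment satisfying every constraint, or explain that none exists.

Set a = False.
Set p = True.
  then (n | ~p) forces n = True.
Set h = False.
Set d = True.
  then (~d | ~p | ~u) forces u = False.
  then (~d | ~p | q) forces q = True.
  then (~n | ~q | ~r | u) forces r = False.
All clauses satisfied.

a = False, p = True, h = False, n = True, d = True, q = True, u = False, r = False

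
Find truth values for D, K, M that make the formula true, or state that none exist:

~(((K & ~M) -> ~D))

D = True, K = True, M = False

  ~(((K & ~M) -> ~D)) = True
    (K & ~M) -> ~D = False
      K & ~M = True
        ~M = True
      ~D = False
The formula evaluates to True.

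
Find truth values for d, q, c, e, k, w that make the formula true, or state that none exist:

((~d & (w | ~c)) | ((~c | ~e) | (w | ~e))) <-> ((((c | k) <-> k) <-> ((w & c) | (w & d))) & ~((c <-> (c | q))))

d = True, q = True, c = True, e = True, k = True, w = False

  ((~d & (w | ~c)) | ((~c | ~e) | (w | ~e))) <-> ((((c | k) <-> k) <-> ((w & c) | (w & d))) & ~((c <-> (c | q)))) = True
    (~d & (w | ~c)) | ((~c | ~e) | (w | ~e)) = False
      ~d & (w | ~c) = False
        ~d = False
        w | ~c = False
          ~c = False
      (~c | ~e) | (w | ~e) = False
        ~c | ~e = False
          ~c = False
          ~e = False
        w | ~e = False
          ~e = False
    (((c | k) <-> k) <-> ((w & c) | (w & d))) & ~((c <-> (c | q))) = False
      ((c | k) <-> k) <-> ((w & c) | (w & d)) = False
        (c | k) <-> k = True
          c | k = True
        (w & c) | (w & d) = False
          w & c = False
          w & d = False
      ~((c <-> (c | q))) = False
        c <-> (c | q) = True
          c | q = True
The formula evaluates to True.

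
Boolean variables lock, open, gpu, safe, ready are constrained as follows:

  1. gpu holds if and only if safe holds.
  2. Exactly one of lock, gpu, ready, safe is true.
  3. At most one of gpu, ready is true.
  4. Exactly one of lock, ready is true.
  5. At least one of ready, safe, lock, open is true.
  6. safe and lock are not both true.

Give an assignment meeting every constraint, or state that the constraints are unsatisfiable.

lock=T; open=T; gpu=F; safe=F; ready=F

  (1) gpu=F, safe=F — same ✓
  (2) {lock, gpu, ready, safe}: 1 true — exactly one ✓
  (3) {gpu, ready}: 0 true — at most one ✓
  (4) {lock, ready}: 1 true — exactly one ✓
  (5) {ready, safe, lock, open}: 2 true — at least one ✓
  (6) safe=F, lock=T — not both ✓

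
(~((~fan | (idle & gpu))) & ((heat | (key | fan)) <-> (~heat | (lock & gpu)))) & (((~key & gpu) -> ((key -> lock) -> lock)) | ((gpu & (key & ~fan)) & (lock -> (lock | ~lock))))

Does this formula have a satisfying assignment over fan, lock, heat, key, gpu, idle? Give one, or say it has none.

fan = True, lock = True, heat = False, key = True, gpu = False, idle = True

  ~((~fan | (idle & gpu))) & ((heat | (key | fan)) <-> (~heat | (lock & gpu))) = True
    ~((~fan | (idle & gpu))) = True
      ~fan | (idle & gpu) = False
        ~fan = False
        idle & gpu = False
    (heat | (key | fan)) <-> (~heat | (lock & gpu)) = True
      heat | (key | fan) = True
        key | fan = True
      ~heat | (lock & gpu) = True
        ~heat = True
        lock & gpu = False
  ((~key & gpu) -> ((key -> lock) -> lock)) | ((gpu & (key & ~fan)) & (lock -> (lock | ~lock))) = True
    (~key & gpu) -> ((key -> lock) -> lock) = True
      ~key & gpu = False
        ~key = False
      (key -> lock) -> lock = True
        key -> lock = True
    (gpu & (key & ~fan)) & (lock -> (lock | ~lock)) = False
      gpu & (key & ~fan) = False
        key & ~fan = False
          ~fan = False
      lock -> (lock | ~lock) = True
        lock | ~lock = True
          ~lock = False
Both conjuncts True, so the formula holds.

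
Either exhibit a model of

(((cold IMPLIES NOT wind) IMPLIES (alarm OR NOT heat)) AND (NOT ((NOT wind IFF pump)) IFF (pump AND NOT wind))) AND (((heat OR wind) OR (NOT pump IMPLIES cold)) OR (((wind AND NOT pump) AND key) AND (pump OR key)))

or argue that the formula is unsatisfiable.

heat: True; wind: True; pump: False; key: True; cold: True; alarm: False

  ((cold IMPLIES NOT wind) IMPLIES (alarm OR NOT heat)) AND (NOT ((NOT wind IFF pump)) IFF (pump AND NOT wind)) = True
    (cold IMPLIES NOT wind) IMPLIES (alarm OR NOT heat) = True
      cold IMPLIES NOT wind = False
        NOT wind = False
      alarm OR NOT heat = False
        NOT heat = False
    NOT ((NOT wind IFF pump)) IFF (pump AND NOT wind) = True
      NOT ((NOT wind IFF pump)) = False
        NOT wind IFF pump = True
          NOT wind = False
      pump AND NOT wind = False
        NOT wind = False
  ((heat OR wind) OR (NOT pump IMPLIES cold)) OR (((wind AND NOT pump) AND key) AND (pump OR key)) = True
    (heat OR wind) OR (NOT pump IMPLIES cold) = True
      heat OR wind = True
      NOT pump IMPLIES cold = True
        NOT pump = True
    ((wind AND NOT pump) AND key) AND (pump OR key) = True
      (wind AND NOT pump) AND key = True
        wind AND NOT pump = True
          NOT pump = True
      pump OR key = True
Both conjuncts True, so the formula holds.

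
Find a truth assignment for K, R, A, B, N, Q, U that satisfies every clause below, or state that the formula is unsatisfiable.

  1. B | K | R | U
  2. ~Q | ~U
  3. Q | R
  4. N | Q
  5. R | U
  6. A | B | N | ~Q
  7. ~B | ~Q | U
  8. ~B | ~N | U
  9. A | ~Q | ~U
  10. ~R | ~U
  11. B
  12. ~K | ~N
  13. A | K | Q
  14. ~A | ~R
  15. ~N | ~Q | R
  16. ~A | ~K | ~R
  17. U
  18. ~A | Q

Case U = True:
  (~Q | ~U) forces Q = False.
  (Q | R) forces R = True.
  Clause (~R | ~U) is falsified — contradiction.
Case U = False:
  Clause (U) is falsified — contradiction.
Both cases fail, so the formula is unsatisfiable.

The formula is unsatisfiable.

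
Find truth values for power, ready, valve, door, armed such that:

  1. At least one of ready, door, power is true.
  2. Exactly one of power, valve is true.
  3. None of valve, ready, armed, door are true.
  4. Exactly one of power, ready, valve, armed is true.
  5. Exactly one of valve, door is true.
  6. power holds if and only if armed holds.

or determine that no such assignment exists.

No satisfying assignment exists.

Case door = True:
  Constraint (3) is violated (door=T) — contradiction.
Case door = False:
  (3) forces valve = False.
  Constraint (5) is violated (valve=F, door=F) — contradiction.
Both cases fail — unsatisfiable.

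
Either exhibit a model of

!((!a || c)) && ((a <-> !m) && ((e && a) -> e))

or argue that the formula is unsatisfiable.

e = False; m = False; a = True; c = False

  !((!a || c)) = True
    !a || c = False
      !a = False
  (a <-> !m) && ((e && a) -> e) = True
    a <-> !m = True
      !m = True
    (e && a) -> e = True
      e && a = False
Both conjuncts True, so the formula holds.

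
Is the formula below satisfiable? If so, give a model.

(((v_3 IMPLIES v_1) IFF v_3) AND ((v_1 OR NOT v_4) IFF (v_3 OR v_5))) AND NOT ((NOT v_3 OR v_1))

Unsatisfiable — no assignment works.

Case v_3 = True: the formula simplifies to (v_1 AND (v_1 OR NOT v_4)) AND NOT v_1.
  v_1 = True: the conjunct NOT v_1 is False.
  v_1 = False: the conjunct v_1 is False.
Case v_3 = False: the conjunct (v_3 IMPLIES v_1) IFF v_3 becomes (False IMPLIES v_1) IFF False = False.
Both cases fail — unsatisfiable.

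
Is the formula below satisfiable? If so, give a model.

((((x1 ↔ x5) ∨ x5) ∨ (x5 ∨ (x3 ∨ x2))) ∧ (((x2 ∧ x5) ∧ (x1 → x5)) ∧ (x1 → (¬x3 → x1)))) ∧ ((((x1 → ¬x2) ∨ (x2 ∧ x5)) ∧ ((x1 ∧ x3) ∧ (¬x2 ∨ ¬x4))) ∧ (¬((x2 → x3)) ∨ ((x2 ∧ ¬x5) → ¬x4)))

x1 = True; x2 = True; x3 = True; x4 = False; x5 = True

  (((x1 ↔ x5) ∨ x5) ∨ (x5 ∨ (x3 ∨ x2))) ∧ (((x2 ∧ x5) ∧ (x1 → x5)) ∧ (x1 → (¬x3 → x1))) = True
    ((x1 ↔ x5) ∨ x5) ∨ (x5 ∨ (x3 ∨ x2)) = True
      (x1 ↔ x5) ∨ x5 = True
        x1 ↔ x5 = True
      x5 ∨ (x3 ∨ x2) = True
        x3 ∨ x2 = True
    ((x2 ∧ x5) ∧ (x1 → x5)) ∧ (x1 → (¬x3 → x1)) = True
      (x2 ∧ x5) ∧ (x1 → x5) = True
        x2 ∧ x5 = True
        x1 → x5 = True
      x1 → (¬x3 → x1) = True
        ¬x3 → x1 = True
          ¬x3 = False
  (((x1 → ¬x2) ∨ (x2 ∧ x5)) ∧ ((x1 ∧ x3) ∧ (¬x2 ∨ ¬x4))) ∧ (¬((x2 → x3)) ∨ ((x2 ∧ ¬x5) → ¬x4)) = True
    ((x1 → ¬x2) ∨ (x2 ∧ x5)) ∧ ((x1 ∧ x3) ∧ (¬x2 ∨ ¬x4)) = True
      (x1 → ¬x2) ∨ (x2 ∧ x5) = True
        x1 → ¬x2 = False
          ¬x2 = False
        x2 ∧ x5 = True
      (x1 ∧ x3) ∧ (¬x2 ∨ ¬x4) = True
        x1 ∧ x3 = True
        ¬x2 ∨ ¬x4 = True
          ¬x2 = False
          ¬x4 = True
    ¬((x2 → x3)) ∨ ((x2 ∧ ¬x5) → ¬x4) = True
      ¬((x2 → x3)) = False
        x2 → x3 = True
      (x2 ∧ ¬x5) → ¬x4 = True
        x2 ∧ ¬x5 = False
          ¬x5 = False
        ¬x4 = True
Both conjuncts True, so the formula holds.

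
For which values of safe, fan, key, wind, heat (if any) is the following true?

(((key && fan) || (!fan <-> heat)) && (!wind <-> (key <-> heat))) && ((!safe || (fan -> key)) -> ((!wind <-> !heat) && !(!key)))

safe: True, fan: True, key: False, wind: False, heat: False

  ((key && fan) || (!fan <-> heat)) && (!wind <-> (key <-> heat)) = True
    (key && fan) || (!fan <-> heat) = True
      key && fan = False
      !fan <-> heat = True
        !fan = False
    !wind <-> (key <-> heat) = True
      !wind = True
      key <-> heat = True
  (!safe || (fan -> key)) -> ((!wind <-> !heat) && !(!key)) = True
    !safe || (fan -> key) = False
      !safe = False
      fan -> key = False
    (!wind <-> !heat) && !(!key) = False
      !wind <-> !heat = True
        !wind = True
        !heat = True
      !(!key) = False
        !key = True
Both conjuncts True, so the formula holds.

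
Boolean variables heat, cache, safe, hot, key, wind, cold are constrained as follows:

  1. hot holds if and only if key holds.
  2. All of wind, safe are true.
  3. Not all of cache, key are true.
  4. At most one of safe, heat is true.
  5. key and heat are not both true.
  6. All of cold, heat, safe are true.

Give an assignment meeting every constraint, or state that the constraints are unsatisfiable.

Case heat = True:
  (2) forces wind = True.
  (2) forces safe = True.
  Constraint (4) is violated (safe=T, heat=T) — contradiction.
Case heat = False:
  Constraint (6) is violated (heat=F) — contradiction.
Both cases fail — unsatisfiable.

Unsatisfiable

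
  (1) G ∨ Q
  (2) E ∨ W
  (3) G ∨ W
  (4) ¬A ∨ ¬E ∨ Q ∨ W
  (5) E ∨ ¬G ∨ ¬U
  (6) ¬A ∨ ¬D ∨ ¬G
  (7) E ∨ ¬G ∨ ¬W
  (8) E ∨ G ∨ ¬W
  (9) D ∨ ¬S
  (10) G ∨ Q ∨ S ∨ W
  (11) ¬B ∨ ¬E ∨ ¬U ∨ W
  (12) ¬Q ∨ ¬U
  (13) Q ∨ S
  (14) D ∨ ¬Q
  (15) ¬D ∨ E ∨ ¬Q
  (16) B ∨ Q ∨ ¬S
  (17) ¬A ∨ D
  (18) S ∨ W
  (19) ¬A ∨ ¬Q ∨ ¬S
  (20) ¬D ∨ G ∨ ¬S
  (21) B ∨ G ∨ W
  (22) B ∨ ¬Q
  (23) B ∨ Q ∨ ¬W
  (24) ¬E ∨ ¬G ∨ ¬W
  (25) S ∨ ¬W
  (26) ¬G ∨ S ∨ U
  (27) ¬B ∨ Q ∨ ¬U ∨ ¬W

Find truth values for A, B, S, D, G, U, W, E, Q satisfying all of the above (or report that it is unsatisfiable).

Set A = False.
Try B = False:
  (B ∨ ¬Q) forces Q = False.
  (G ∨ Q) forces G = True.
  (Q ∨ S) forces S = True.
  clause (B ∨ Q ∨ ¬S) is falsified — backtrack.
So B = True.
Set S = True.
  then (D ∨ ¬S) forces D = True.
  then (¬D ∨ G ∨ ¬S) forces G = True.
Try U = True:
  (E ∨ ¬G ∨ ¬U) forces E = True.
  (¬B ∨ ¬E ∨ ¬U ∨ W) forces W = True.
  clause (¬E ∨ ¬G ∨ ¬W) is falsified — backtrack.
So U = False.
Try W = True:
  (E ∨ ¬G ∨ ¬W) forces E = True.
  clause (¬E ∨ ¬G ∨ ¬W) is falsified — backtrack.
So W = False.
  then (E ∨ W) forces E = True.
Set Q = False.
All clauses satisfied.

A = False, B = True, S = True, D = True, G = True, U = False, W = False, E = True, Q = False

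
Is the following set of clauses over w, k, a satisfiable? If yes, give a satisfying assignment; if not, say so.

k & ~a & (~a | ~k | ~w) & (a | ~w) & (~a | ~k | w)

w: False; k: True; a: False

Unit clause (k) forces k = True.
Unit clause (~a) forces a = False.
In (a | ~w) only ~w is left, so w = False.
Check each clause:
  (k): k holds.
  (~a): ~a holds.
  (~a | ~k | ~w): ~a holds.
  (a | ~w): ~w holds.
  (~a | ~k | w): ~a holds.
All clauses satisfied.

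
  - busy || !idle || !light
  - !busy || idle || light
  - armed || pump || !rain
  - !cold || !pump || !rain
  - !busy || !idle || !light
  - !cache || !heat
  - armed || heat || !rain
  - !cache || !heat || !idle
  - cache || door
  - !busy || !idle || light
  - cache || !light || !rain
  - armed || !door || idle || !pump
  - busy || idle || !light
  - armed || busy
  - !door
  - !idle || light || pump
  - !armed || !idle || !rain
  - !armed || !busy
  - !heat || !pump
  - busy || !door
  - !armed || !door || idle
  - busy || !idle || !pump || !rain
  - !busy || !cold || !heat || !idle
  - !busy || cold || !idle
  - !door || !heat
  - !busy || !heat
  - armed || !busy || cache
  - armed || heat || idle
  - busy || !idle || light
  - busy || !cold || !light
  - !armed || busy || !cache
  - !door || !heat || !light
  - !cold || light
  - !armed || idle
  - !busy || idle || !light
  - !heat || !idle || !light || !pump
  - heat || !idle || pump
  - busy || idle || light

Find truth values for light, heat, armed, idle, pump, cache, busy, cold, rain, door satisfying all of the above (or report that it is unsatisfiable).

Case busy = True:
  (!door) forces door = False.
  (cache || door) forces cache = True.
  (!cache || !heat) forces heat = False.
  (!armed || !busy) forces armed = False.
  (armed || heat || !rain) forces rain = False.
  (armed || heat || idle) forces idle = True.
  (!busy || !idle || !light) forces light = False.
  Clause (!busy || !idle || light) is falsified — contradiction.
Case busy = False:
  (armed || busy) forces armed = True.
  (!door) forces door = False.
  (cache || door) forces cache = True.
  Clause (!armed || busy || !cache) is falsified — contradiction.
Both cases fail, so the formula is unsatisfiable.

Unsatisfiable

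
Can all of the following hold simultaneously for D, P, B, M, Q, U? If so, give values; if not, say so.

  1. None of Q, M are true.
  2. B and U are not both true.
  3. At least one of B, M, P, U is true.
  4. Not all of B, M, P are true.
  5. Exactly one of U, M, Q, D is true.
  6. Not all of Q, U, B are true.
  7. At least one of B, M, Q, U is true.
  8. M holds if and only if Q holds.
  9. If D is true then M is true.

D: False; P: True; B: False; M: False; Q: False; U: True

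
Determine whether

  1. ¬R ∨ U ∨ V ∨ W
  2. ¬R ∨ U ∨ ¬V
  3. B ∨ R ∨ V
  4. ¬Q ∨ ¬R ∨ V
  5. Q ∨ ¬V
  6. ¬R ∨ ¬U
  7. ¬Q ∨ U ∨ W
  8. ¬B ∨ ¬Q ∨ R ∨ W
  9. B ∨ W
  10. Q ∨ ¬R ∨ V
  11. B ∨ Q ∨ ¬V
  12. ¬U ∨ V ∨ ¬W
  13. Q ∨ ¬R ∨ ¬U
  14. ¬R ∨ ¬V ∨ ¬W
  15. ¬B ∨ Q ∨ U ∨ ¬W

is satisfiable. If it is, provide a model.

Set B = False.
  then (B ∨ W) forces W = True.
Set U = False.
Try R = True:
  (¬R ∨ U ∨ ¬V) forces V = False.
  (¬Q ∨ ¬R ∨ V) forces Q = False.
  clause (Q ∨ ¬R ∨ V) is falsified — backtrack.
So R = False.
  then (B ∨ R ∨ V) forces V = True.
  then (Q ∨ ¬V) forces Q = True.
All clauses satisfied.

B = False, U = False, R = False, Q = True, V = True, W = True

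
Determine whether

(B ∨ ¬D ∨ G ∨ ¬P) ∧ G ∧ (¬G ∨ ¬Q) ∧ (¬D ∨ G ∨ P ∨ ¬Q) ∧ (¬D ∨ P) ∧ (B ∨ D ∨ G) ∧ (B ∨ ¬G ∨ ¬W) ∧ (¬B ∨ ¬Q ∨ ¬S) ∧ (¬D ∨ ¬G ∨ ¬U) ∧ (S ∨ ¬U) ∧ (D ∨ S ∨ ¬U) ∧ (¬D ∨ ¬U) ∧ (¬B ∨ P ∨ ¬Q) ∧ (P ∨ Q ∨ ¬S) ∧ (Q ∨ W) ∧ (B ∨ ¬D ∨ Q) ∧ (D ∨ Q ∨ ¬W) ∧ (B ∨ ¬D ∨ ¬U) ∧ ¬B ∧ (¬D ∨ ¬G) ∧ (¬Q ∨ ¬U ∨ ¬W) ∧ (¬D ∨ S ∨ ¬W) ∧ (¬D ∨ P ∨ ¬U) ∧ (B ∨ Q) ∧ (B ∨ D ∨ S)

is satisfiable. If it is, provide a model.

Unsatisfiable

Case B = True:
  Clause (¬B) is falsified — contradiction.
Case B = False:
  (G) forces G = True.
  (¬G ∨ ¬Q) forces Q = False.
  Clause (B ∨ Q) is falsified — contradiction.
Both cases fail, so the formula is unsatisfiable.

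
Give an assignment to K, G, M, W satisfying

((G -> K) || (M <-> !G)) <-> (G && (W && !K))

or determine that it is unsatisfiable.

K: False; G: True; M: False; W: True

  ((G -> K) || (M <-> !G)) <-> (G && (W && !K)) = True
    (G -> K) || (M <-> !G) = True
      G -> K = False
      M <-> !G = True
        !G = False
    G && (W && !K) = True
      W && !K = True
        !K = True
The formula evaluates to True.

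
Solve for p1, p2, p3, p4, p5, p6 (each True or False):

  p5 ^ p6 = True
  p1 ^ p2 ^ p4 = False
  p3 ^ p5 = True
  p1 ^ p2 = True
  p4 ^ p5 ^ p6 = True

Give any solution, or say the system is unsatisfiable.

Adding constraints 1, 2, 4, 5 mod 2: every variable appears an even number of times on the left, so the left side is 0.
But the right sides sum to 1 (mod 2). 0 ≠ 1 — the system is inconsistent.

The formula is unsatisfiable.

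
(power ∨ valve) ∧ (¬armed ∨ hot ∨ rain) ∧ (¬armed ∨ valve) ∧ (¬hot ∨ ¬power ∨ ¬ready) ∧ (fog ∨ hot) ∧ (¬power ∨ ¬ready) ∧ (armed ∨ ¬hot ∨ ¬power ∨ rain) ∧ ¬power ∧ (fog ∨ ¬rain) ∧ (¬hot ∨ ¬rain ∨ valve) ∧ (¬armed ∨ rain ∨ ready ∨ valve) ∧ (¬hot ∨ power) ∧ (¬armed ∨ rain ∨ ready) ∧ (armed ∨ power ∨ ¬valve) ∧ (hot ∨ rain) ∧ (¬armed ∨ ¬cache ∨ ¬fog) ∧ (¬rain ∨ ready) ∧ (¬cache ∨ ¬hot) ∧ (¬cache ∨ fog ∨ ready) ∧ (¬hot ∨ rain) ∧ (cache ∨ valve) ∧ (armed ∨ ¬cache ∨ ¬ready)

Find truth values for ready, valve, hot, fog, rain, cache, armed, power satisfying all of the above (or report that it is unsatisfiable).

Unit clause (¬power) forces power = False.
In (¬hot ∨ power) only ¬hot is left, so hot = False.
In (hot ∨ rain) only rain is left, so rain = True.
In (¬rain ∨ ready) only ready is left, so ready = True.
In (power ∨ valve) only valve is left, so valve = True.
In (fog ∨ hot) only fog is left, so fog = True.
In (armed ∨ power ∨ ¬valve) only armed is left, so armed = True.
In (¬armed ∨ ¬cache ∨ ¬fog) only ¬cache is left, so cache = False.
All clauses satisfied.

ready: True, valve: True, hot: False, fog: True, rain: True, cache: False, armed: True, power: False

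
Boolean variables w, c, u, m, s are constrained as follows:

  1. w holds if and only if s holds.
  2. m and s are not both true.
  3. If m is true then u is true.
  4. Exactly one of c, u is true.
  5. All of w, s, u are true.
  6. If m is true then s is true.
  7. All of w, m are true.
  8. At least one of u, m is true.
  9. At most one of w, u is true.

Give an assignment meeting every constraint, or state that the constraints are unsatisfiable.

Unsatisfiable

Case m = True:
  (2) with m=T forces s = False.
  Constraint (5) is violated (s=F) — contradiction.
Case m = False:
  Constraint (7) is violated (m=F) — contradiction.
Both cases fail — unsatisfiable.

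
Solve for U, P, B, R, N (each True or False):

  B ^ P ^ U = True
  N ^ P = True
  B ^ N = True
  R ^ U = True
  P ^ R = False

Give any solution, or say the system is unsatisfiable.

U=T, P=F, B=F, R=F, N=T

B ^ P ^ U = F ^ F ^ T = True ✓
N ^ P = T ^ F = True ✓
B ^ N = F ^ T = True ✓
R ^ U = F ^ T = True ✓
P ^ R = F ^ F = False ✓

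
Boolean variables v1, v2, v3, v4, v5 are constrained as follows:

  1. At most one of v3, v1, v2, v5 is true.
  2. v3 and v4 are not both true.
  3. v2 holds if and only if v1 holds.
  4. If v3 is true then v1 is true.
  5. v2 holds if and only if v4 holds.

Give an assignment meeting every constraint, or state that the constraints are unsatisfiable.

v1: False, v2: False, v3: False, v4: False, v5: False

  (1) {v3, v1, v2, v5}: 0 true — at most one ✓
  (2) v3=F, v4=F — not both ✓
  (3) v2=F, v1=F — same ✓
  (4) v3=F ⇒ v1: vacuous ✓
  (5) v2=F, v4=F — same ✓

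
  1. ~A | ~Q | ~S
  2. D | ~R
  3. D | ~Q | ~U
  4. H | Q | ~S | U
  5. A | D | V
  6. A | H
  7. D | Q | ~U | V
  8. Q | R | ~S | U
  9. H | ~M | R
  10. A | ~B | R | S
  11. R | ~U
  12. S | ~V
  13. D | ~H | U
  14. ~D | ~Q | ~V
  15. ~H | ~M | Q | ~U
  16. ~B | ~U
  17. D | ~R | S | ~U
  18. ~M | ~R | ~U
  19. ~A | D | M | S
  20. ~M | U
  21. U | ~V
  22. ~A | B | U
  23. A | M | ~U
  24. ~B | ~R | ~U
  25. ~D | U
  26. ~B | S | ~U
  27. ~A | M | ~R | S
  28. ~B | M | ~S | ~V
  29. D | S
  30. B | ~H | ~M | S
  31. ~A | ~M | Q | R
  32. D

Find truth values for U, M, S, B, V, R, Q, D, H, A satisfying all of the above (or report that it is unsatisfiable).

U = True; M = False; S = True; B = False; V = True; R = True; Q = False; D = True; H = True; A = True

Unit clause (D) forces D = True.
In (~D | U) only U is left, so U = True.
In (R | ~U) only R is left, so R = True.
In (~B | ~U) only ~B is left, so B = False.
In (~M | ~R | ~U) only ~M is left, so M = False.
In (A | M | ~U) only A is left, so A = True.
In (~A | M | ~R | S) only S is left, so S = True.
In (~A | ~Q | ~S) only ~Q is left, so Q = False.
Set V = True.
Set H = True.
All clauses satisfied.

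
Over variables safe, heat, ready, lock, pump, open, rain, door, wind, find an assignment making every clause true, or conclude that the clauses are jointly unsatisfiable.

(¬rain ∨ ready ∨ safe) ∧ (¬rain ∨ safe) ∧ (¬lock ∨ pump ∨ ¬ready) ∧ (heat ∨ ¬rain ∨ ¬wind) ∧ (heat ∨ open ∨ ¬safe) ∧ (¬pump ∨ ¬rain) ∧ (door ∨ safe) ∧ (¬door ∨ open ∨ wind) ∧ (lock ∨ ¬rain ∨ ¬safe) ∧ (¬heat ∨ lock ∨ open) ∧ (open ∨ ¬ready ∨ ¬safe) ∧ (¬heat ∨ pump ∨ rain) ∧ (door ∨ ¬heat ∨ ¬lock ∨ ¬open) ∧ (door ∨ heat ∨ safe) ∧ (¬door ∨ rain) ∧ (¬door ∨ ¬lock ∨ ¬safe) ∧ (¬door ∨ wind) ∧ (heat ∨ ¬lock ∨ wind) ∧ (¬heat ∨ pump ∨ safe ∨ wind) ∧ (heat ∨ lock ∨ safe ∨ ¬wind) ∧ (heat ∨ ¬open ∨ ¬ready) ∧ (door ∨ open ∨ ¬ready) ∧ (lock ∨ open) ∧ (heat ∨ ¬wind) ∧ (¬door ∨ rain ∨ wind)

safe = True, heat = False, ready = False, lock = False, pump = True, open = True, rain = False, door = False, wind = False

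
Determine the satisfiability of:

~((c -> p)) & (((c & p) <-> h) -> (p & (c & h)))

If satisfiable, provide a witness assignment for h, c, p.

h = True, c = True, p = False

  ~((c -> p)) = True
    c -> p = False
  ((c & p) <-> h) -> (p & (c & h)) = True
    (c & p) <-> h = False
      c & p = False
    p & (c & h) = False
      c & h = True
Both conjuncts True, so the formula holds.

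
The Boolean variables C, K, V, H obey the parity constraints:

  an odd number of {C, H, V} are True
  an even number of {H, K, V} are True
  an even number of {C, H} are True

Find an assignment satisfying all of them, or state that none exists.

C: True; K: False; V: True; H: True

{C, H, V}: 3 true → odd ✓
{H, K, V}: 2 true → even ✓
{C, H}: 2 true → even ✓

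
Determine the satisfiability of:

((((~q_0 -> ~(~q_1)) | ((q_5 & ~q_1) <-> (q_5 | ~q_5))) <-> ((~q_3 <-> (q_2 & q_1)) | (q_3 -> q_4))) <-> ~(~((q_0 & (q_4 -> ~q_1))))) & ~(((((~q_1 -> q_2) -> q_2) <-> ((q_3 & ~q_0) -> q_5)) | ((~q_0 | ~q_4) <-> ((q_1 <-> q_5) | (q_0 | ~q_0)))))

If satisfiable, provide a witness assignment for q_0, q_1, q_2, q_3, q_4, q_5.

Unsatisfiable

Case q_0 = True: the formula simplifies to (((~q_3 <-> (q_2 & q_1)) | (q_3 -> q_4)) <-> ~(~((q_4 -> ~q_1)))) & ~((((~q_1 -> q_2) -> q_2) | ~q_4)).
  q_4 = True: simplifies to ~(~(~q_1)) & ~(((~q_1 -> q_2) -> q_2)).
    q_1 = True: the conjunct ~(~(~q_1)) becomes ~(~False) = False.
    q_1 = False: simplifies to ~((q_2 -> q_2)).
      q_2 = True: this becomes ~((True -> True)) = False.
      q_2 = False: this becomes ~((False -> False)) = False.
  q_4 = False: the conjunct ~((((~q_1 -> q_2) -> q_2) | ~q_4)) becomes ~((((~q_1 -> q_2) -> q_2) | True)) = False.
Case q_0 = False: the conjunct ~(((((~q_1 -> q_2) -> q_2) <-> ((q_3 & ~q_0) -> q_5)) | ((~q_0 | ~q_4) <-> ((q_1 <-> q_5) | (q_0 | ~q_0))))) becomes ~(((((~q_1 -> q_2) -> q_2) <-> (q_3 -> q_5)) | True)) = False.
Both cases fail — unsatisfiable.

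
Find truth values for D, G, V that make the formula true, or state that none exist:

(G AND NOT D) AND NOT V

D = False, G = True, V = False

  G AND NOT D = True
    NOT D = True
  NOT V = True
Both conjuncts True, so the formula holds.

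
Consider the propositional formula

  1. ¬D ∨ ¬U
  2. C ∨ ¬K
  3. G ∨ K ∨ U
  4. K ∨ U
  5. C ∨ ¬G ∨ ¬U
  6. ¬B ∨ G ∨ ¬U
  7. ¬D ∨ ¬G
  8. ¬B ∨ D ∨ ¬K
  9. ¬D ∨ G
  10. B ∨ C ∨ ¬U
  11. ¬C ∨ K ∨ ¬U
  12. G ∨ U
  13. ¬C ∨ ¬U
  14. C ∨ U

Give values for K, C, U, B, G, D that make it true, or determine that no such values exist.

Set K = True.
  then (C ∨ ¬K) forces C = True.
  then (¬C ∨ ¬U) forces U = False.
  then (G ∨ U) forces G = True.
  then (¬D ∨ ¬G) forces D = False.
  then (¬B ∨ D ∨ ¬K) forces B = False.
All clauses satisfied.

K: True, C: True, U: False, B: False, G: True, D: False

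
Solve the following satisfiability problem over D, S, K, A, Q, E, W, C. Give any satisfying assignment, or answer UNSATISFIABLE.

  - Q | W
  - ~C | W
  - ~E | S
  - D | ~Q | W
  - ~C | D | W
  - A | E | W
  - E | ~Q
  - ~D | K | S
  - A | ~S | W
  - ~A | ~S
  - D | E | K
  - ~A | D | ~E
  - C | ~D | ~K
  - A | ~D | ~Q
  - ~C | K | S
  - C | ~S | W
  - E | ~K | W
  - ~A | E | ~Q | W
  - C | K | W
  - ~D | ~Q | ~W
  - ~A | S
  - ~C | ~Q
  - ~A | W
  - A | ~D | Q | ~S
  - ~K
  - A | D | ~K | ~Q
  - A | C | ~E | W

Unit clause (~K) forces K = False.
Try D = True:
  (~D | K | S) forces S = True.
  (~A | ~S) forces A = False.
  (A | ~S | W) forces W = True.
  (A | ~D | ~Q) forces Q = False.
  clause (A | ~D | Q | ~S) is falsified — backtrack.
So D = False.
  then (D | E | K) forces E = True.
  then (~A | D | ~E) forces A = False.
  then (~E | S) forces S = True.
  then (A | ~S | W) forces W = True.
Set Q = False.
Set C = False.
All clauses satisfied.

D = False, S = True, K = False, A = False, Q = False, E = True, W = True, C = False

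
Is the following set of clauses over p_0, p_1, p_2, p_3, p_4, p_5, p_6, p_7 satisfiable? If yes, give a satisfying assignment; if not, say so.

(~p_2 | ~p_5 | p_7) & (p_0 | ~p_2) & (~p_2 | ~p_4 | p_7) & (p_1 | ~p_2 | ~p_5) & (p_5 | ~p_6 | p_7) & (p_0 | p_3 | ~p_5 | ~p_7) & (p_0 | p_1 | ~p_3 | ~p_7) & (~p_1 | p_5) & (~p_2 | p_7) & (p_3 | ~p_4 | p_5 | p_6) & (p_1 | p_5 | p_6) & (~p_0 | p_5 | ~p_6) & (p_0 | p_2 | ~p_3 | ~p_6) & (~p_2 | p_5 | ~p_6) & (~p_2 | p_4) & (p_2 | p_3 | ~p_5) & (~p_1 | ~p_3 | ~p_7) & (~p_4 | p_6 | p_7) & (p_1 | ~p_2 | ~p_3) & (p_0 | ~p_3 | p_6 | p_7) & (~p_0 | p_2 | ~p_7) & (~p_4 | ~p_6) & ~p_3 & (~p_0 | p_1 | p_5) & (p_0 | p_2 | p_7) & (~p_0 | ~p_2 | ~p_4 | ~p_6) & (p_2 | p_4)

p_0: True; p_1: True; p_2: True; p_3: False; p_4: True; p_5: True; p_6: False; p_7: True

Unit clause (~p_3) forces p_3 = False.
Set p_0 = True.
Set p_1 = True.
  then (~p_1 | p_5) forces p_5 = True.
  then (p_2 | p_3 | ~p_5) forces p_2 = True.
  then (~p_2 | ~p_5 | p_7) forces p_7 = True.
  then (~p_2 | p_4) forces p_4 = True.
  then (~p_4 | ~p_6) forces p_6 = False.
All clauses satisfied.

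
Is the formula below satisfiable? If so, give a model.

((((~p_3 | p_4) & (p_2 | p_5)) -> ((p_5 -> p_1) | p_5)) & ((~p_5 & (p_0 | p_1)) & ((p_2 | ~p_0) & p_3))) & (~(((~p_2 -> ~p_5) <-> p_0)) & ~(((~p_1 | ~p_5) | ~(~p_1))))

The conjunct ~(((~p_1 | ~p_5) | ~(~p_1))) is unsatisfiable on its own:
  p_1=F, p_5=F: evaluates to False.
  p_1=F, p_5=T: evaluates to False.
  p_1=T, p_5=F: evaluates to False.
  p_1=T, p_5=T: evaluates to False.
So the whole conjunction is unsatisfiable.

UNSATISFIABLE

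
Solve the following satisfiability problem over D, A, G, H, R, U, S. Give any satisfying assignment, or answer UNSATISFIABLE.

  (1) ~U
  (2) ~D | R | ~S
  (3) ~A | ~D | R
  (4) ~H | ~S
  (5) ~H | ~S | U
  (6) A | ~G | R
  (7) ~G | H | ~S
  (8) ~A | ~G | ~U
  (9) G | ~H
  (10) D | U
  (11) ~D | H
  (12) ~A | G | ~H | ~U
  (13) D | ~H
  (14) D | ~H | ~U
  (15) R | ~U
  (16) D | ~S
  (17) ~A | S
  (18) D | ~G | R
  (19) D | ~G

D = True; A = False; G = True; H = True; R = True; U = False; S = False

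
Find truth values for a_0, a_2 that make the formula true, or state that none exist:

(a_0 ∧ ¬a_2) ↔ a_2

a_0=F; a_2=F

  (a_0 ∧ ¬a_2) ↔ a_2 = True
    a_0 ∧ ¬a_2 = False
      ¬a_2 = True
The formula evaluates to True.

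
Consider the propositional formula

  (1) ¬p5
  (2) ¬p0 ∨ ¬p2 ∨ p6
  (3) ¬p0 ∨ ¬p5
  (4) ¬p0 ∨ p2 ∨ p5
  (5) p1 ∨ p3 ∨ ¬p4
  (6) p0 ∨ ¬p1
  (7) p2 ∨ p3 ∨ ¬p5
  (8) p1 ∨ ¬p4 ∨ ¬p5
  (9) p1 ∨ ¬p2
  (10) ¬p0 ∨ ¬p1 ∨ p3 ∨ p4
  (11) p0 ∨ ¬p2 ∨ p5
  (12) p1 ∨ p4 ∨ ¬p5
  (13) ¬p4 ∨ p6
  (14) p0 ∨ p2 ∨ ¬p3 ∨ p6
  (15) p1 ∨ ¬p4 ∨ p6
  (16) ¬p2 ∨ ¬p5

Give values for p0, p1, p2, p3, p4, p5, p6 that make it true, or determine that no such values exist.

p0 = False, p1 = False, p2 = False, p3 = False, p4 = False, p5 = False, p6 = True

Unit clause (¬p5) forces p5 = False.
Set p0 = False.
  then (p0 ∨ ¬p1) forces p1 = False.
  then (p1 ∨ ¬p2) forces p2 = False.
Set p3 = False.
  then (p1 ∨ p3 ∨ ¬p4) forces p4 = False.
Set p6 = True.
All clauses satisfied.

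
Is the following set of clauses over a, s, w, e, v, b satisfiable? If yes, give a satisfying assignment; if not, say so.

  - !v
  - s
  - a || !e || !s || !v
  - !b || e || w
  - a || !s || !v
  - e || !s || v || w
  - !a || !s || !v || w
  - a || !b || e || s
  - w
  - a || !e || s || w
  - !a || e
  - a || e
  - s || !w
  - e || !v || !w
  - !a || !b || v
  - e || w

a = False; s = True; w = True; e = True; v = False; b = False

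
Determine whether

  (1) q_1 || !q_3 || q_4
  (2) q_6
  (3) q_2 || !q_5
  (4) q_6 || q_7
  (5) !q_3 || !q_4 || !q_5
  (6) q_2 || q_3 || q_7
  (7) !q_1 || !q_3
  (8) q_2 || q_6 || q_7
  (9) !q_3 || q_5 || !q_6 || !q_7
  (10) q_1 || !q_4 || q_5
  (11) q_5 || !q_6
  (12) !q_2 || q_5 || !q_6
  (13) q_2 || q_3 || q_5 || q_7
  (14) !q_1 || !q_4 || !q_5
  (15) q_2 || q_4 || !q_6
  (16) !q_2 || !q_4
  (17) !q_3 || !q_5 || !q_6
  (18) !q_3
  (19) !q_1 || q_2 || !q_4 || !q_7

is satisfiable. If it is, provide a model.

Unit clause (q_6) forces q_6 = True.
In (q_5 || !q_6) only q_5 is left, so q_5 = True.
In (!q_3 || !q_5 || !q_6) only !q_3 is left, so q_3 = False.
In (q_2 || !q_5) only q_2 is left, so q_2 = True.
In (!q_2 || !q_4) only !q_4 is left, so q_4 = False.
Set q_1 = True.
Set q_7 = True.
All clauses satisfied.

q_1=T; q_2=T; q_3=F; q_4=F; q_5=T; q_6=T; q_7=T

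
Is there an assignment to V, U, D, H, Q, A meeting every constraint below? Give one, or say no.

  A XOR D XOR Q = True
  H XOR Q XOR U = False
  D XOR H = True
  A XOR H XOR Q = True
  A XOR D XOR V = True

The formula is unsatisfiable.

Adding constraints 1, 3, 4 mod 2: every variable appears an even number of times on the left, so the left side is 0.
But the right sides sum to 1 (mod 2). 0 ≠ 1 — the system is inconsistent.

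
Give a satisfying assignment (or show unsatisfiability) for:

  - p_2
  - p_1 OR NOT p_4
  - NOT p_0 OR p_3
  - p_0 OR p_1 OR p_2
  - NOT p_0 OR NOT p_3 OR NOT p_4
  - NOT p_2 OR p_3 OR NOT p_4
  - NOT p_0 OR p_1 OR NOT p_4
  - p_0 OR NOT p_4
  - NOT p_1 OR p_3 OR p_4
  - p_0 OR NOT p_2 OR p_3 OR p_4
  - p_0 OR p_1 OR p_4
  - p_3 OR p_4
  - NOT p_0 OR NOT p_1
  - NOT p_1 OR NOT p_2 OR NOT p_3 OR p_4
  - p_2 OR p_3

p_0 = True; p_1 = False; p_2 = True; p_3 = True; p_4 = False

Unit clause (p_2) forces p_2 = True.
Try p_0 = False:
  (p_0 OR NOT p_4) forces p_4 = False.
  (p_0 OR NOT p_2 OR p_3 OR p_4) forces p_3 = True.
  (p_0 OR p_1 OR p_4) forces p_1 = True.
  clause (NOT p_1 OR NOT p_2 OR NOT p_3 OR p_4) is falsified — backtrack.
So p_0 = True.
  then (NOT p_0 OR p_3) forces p_3 = True.
  then (NOT p_0 OR NOT p_3 OR NOT p_4) forces p_4 = False.
  then (NOT p_0 OR NOT p_1) forces p_1 = False.
All clauses satisfied.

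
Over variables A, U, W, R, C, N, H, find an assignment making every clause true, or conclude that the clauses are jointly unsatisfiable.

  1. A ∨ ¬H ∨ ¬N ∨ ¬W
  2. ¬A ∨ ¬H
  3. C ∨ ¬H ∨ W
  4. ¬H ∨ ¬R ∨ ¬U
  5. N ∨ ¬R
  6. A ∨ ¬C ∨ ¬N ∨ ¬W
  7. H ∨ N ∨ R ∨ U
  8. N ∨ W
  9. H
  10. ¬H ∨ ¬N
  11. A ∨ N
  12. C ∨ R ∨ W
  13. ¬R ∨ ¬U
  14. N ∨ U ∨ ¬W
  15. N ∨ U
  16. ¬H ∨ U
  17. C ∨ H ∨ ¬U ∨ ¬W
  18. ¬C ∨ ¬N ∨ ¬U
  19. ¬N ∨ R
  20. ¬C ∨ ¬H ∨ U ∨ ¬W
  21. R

The formula is unsatisfiable.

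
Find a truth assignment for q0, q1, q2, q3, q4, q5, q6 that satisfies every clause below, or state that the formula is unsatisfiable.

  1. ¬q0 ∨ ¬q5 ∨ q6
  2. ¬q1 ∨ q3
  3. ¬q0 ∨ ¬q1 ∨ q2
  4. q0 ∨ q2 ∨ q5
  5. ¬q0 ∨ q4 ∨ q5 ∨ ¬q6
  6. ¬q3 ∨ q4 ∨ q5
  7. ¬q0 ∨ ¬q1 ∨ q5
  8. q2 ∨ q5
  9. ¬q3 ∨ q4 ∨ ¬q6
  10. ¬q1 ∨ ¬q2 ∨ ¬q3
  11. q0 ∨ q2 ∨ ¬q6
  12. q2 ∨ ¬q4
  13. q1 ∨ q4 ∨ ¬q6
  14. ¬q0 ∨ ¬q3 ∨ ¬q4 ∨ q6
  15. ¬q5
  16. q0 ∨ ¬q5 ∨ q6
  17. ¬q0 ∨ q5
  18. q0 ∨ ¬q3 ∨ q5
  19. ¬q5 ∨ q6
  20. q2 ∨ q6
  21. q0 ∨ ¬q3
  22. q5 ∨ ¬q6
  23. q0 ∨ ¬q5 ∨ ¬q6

q0 = False, q1 = False, q2 = True, q3 = False, q4 = True, q5 = False, q6 = False

Unit clause (¬q5) forces q5 = False.
In (¬q0 ∨ q5) only ¬q0 is left, so q0 = False.
In (q0 ∨ ¬q3 ∨ q5) only ¬q3 is left, so q3 = False.
In (q5 ∨ ¬q6) only ¬q6 is left, so q6 = False.
In (¬q1 ∨ q3) only ¬q1 is left, so q1 = False.
In (q0 ∨ q2 ∨ q5) only q2 is left, so q2 = True.
Set q4 = True.
All clauses satisfied.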